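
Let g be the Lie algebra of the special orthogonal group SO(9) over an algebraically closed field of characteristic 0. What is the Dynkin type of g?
This is so(9) with 9 odd, which has dimension 9(9-1)/2 = 36 and rank (9-1)/2 = 4. In the classification of classical Lie algebras, the orthogonal algebra so(2n+1) in an odd number of variables has type B_n; here n = 4, so the Dynkin diagram is a chain of 4 nodes with a double edge at one end; the terminal node there is the unique short simple root (B_4). Hence the type is B_4.

B_4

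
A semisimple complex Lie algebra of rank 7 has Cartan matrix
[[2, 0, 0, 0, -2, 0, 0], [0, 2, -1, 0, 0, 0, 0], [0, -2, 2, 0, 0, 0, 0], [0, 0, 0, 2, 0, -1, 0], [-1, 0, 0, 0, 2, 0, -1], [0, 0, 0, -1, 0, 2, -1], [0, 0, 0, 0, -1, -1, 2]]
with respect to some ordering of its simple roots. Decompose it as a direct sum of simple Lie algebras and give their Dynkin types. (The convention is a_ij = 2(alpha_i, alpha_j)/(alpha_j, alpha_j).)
B_2 + C_5

The diagram associated to this matrix has two connected components: the simple roots {alpha_2, alpha_3} form a chain of 2 nodes with a double edge at one end; the terminal node there is the unique short simple root (B_2), and {alpha_1, alpha_4, alpha_5, alpha_6, alpha_7} form a chain of 5 nodes with a double edge at one end; the terminal node there is the unique long simple root (C_5). A semisimple Lie algebra decomposes uniquely as the direct sum of simple ideals, one per connected component of its Dynkin diagram, so g ≅ B_2 ⊕ C_5 (dimension 10 + 55 = 65).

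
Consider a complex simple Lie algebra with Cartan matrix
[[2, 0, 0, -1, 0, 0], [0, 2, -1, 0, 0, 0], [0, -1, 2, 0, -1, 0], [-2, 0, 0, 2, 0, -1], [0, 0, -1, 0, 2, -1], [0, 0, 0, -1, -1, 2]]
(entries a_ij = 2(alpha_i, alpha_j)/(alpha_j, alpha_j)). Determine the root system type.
The matrix has rank 6 with 2's on the diagonal. Reading the off-diagonal entries as Dynkin edges (a single edge where a_ij = a_ji = -1; a double or triple edge where a_ij * a_ji = 2 or 3), the diagram is a chain of 6 nodes with a double edge at one end; the terminal node there is the unique short simple root (B_6). One simple-root ordering that puts it in standard form is (alpha_2, alpha_3, alpha_5, alpha_6, alpha_4, alpha_1). So the algebra is type B_6, i.e. so(13).

type B_6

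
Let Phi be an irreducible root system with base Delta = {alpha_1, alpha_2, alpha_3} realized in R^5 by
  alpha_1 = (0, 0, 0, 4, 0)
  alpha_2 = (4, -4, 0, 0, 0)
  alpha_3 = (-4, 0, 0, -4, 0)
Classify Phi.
Compute the Cartan integers a_ij = 2(alpha_i, alpha_j)/(alpha_j, alpha_j); the resulting 3x3 Cartan matrix is
[[2, 0, -1], [0, 2, -1], [-2, -1, 2]].
The roots have two lengths (squared-length ratio 2:1); the short ones are alpha_{1}. The associated Dynkin diagram is a chain of 3 nodes with a double edge at one end; the terminal node there is the unique short simple root (B_3), so the type is B_3 (the algebra so(7)).

B_3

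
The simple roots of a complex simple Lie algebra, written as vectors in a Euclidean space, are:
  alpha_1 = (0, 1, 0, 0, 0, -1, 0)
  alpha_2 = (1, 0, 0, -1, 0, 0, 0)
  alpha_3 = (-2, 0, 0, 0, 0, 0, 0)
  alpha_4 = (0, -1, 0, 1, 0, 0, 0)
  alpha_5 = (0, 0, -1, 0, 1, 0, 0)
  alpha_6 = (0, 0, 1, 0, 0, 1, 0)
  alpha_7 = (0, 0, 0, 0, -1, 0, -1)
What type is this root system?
Compute the Cartan integers a_ij = 2(alpha_i, alpha_j)/(alpha_j, alpha_j); the resulting 7x7 Cartan matrix is
[[2, 0, 0, -1, 0, -1, 0], [0, 2, -1, -1, 0, 0, 0], [0, -2, 2, 0, 0, 0, 0], [-1, -1, 0, 2, 0, 0, 0], [0, 0, 0, 0, 2, -1, -1], [-1, 0, 0, 0, -1, 2, 0], [0, 0, 0, 0, -1, 0, 2]].
The roots have two lengths (squared-length ratio 2:1); the short ones are alpha_{1,2,4,5,6,7}. The associated Dynkin diagram is a chain of 7 nodes with a double edge at one end; the terminal node there is the unique long simple root (C_7), so the type is C_7 (the algebra sp(14)).

C7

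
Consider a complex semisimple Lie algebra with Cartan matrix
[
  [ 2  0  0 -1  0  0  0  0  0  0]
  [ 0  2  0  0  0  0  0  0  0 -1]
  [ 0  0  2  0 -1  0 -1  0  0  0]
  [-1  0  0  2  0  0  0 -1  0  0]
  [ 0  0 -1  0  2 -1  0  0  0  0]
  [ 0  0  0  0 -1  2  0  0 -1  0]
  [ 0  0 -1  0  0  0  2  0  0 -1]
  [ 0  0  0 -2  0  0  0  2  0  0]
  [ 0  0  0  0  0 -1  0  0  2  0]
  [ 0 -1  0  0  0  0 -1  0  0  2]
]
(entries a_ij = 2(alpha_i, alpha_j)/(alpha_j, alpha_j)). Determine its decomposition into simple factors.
A_7 (sl(8)) + C_3 (sp(6))

The diagram associated to this matrix has two connected components: the simple roots {alpha_2, alpha_3, alpha_5, alpha_6, alpha_7, alpha_9, alpha_10} form a chain of 7 nodes with single edges (A_7), and {alpha_1, alpha_4, alpha_8} form a chain of 3 nodes with a double edge at one end; the terminal node there is the unique long simple root (C_3). A semisimple Lie algebra decomposes uniquely as the direct sum of simple ideals, one per connected component of its Dynkin diagram, so g ≅ A_7 ⊕ C_3 (dimension 63 + 21 = 84).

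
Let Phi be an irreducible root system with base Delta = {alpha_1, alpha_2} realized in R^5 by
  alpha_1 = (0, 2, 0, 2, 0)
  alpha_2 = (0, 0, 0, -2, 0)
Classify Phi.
B2

Compute the Cartan integers a_ij = 2(alpha_i, alpha_j)/(alpha_j, alpha_j); the resulting 2x2 Cartan matrix is
[[2, -2], [-1, 2]].
The roots have two lengths (squared-length ratio 2:1); the short ones are alpha_{2}. The associated Dynkin diagram is a chain of 2 nodes with a double edge at one end; the terminal node there is the unique short simple root (B_2), so the type is B_2 (the algebra so(5)).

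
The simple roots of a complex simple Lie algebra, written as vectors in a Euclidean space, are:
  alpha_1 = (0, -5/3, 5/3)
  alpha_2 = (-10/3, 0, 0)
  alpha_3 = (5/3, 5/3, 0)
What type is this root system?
C3

Compute the Cartan integers a_ij = 2(alpha_i, alpha_j)/(alpha_j, alpha_j); the resulting 3x3 Cartan matrix is
[[2, 0, -1], [0, 2, -2], [-1, -1, 2]].
The roots have two lengths (squared-length ratio 2:1); the short ones are alpha_{1,3}. The associated Dynkin diagram is a chain of 3 nodes with a double edge at one end; the terminal node there is the unique long simple root (C_3), so the type is C_3 (the algebra sp(6)).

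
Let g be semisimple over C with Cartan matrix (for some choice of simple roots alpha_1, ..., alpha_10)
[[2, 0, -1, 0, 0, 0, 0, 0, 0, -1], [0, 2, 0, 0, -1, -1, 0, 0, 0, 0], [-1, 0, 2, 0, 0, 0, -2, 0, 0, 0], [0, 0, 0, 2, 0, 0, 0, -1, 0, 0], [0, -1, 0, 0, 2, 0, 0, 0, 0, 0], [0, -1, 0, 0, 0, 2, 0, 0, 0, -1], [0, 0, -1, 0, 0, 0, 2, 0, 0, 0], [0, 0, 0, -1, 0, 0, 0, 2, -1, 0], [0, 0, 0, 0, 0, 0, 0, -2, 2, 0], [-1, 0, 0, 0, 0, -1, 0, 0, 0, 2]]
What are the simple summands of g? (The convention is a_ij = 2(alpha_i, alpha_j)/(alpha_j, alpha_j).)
The diagram associated to this matrix has two connected components: the simple roots {alpha_1, alpha_2, alpha_3, alpha_5, alpha_6, alpha_7, alpha_10} form a chain of 7 nodes with a double edge at one end; the terminal node there is the unique short simple root (B_7), and {alpha_4, alpha_8, alpha_9} form a chain of 3 nodes with a double edge at one end; the terminal node there is the unique long simple root (C_3). A semisimple Lie algebra decomposes uniquely as the direct sum of simple ideals, one per connected component of its Dynkin diagram, so g ≅ B_7 ⊕ C_3 (dimension 105 + 21 = 126).

type B_7 ⊕ type C_3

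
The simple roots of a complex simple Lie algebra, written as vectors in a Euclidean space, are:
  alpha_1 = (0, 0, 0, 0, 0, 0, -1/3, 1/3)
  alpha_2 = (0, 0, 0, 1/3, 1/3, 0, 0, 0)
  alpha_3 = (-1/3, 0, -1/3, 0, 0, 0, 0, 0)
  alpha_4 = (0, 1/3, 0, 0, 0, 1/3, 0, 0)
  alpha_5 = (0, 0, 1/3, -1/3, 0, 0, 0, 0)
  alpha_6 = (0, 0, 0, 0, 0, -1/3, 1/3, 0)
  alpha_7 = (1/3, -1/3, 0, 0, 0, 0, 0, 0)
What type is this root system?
Compute the Cartan integers a_ij = 2(alpha_i, alpha_j)/(alpha_j, alpha_j); the resulting 7x7 Cartan matrix is
[[2, 0, 0, 0, 0, -1, 0], [0, 2, 0, 0, -1, 0, 0], [0, 0, 2, 0, -1, 0, -1], [0, 0, 0, 2, 0, -1, -1], [0, -1, -1, 0, 2, 0, 0], [-1, 0, 0, -1, 0, 2, 0], [0, 0, -1, -1, 0, 0, 2]].
All simple roots have the same length, so the diagram is simply laced. The associated Dynkin diagram is a chain of 7 nodes with single edges (A_7), so the type is A_7 (the algebra sl(8)).

A_7 (sl(8))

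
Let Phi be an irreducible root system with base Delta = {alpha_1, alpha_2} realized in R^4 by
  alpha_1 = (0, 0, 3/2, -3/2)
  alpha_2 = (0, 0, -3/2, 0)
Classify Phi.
type B_2

Compute the Cartan integers a_ij = 2(alpha_i, alpha_j)/(alpha_j, alpha_j); the resulting 2x2 Cartan matrix is
[[2, -2], [-1, 2]].
The roots have two lengths (squared-length ratio 2:1); the short ones are alpha_{2}. The associated Dynkin diagram is a chain of 2 nodes with a double edge at one end; the terminal node there is the unique short simple root (B_2), so the type is B_2 (the algebra so(5)).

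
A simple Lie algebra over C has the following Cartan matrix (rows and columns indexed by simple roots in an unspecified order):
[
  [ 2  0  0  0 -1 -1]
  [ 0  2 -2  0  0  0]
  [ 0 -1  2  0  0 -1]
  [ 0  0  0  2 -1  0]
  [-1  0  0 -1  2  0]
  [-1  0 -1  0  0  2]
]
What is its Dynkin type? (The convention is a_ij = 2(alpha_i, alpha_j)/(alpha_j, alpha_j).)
C6

The matrix has rank 6 with 2's on the diagonal. Reading the off-diagonal entries as Dynkin edges (a single edge where a_ij = a_ji = -1; a double or triple edge where a_ij * a_ji = 2 or 3), the diagram is a chain of 6 nodes with a double edge at one end; the terminal node there is the unique long simple root (C_6). One simple-root ordering that puts it in standard form is (alpha_4, alpha_5, alpha_1, alpha_6, alpha_3, alpha_2). So the algebra is type C_6, i.e. sp(12).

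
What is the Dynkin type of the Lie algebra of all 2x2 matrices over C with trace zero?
This is sl(2), which has dimension 2^2 - 1 = 3 and rank 2 - 1 = 1 (a Cartan subalgebra is the diagonal traceless matrices). In the classification of classical Lie algebras, the special linear algebra sl(n+1) has type A_n; here n = 1, so the Dynkin diagram is a chain of 1 nodes with single edges (A_1). Hence the type is A_1.

type A_1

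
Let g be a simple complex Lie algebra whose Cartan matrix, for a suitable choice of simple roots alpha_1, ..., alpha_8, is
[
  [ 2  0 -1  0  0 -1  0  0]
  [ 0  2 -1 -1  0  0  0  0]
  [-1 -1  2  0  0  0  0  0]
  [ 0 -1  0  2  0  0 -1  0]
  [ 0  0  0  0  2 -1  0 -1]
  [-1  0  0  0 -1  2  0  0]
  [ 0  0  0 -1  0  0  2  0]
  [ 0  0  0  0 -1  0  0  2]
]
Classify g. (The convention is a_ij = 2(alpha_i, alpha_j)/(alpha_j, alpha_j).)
The matrix has rank 8 with 2's on the diagonal. Reading the off-diagonal entries as Dynkin edges (a single edge where a_ij = a_ji = -1; a double or triple edge where a_ij * a_ji = 2 or 3), the diagram is a chain of 8 nodes with single edges (A_8). One simple-root ordering that puts it in standard form is (alpha_7, alpha_4, alpha_2, alpha_3, alpha_1, alpha_6, alpha_5, alpha_8). So the algebra is type A_8, i.e. sl(9).

A_8 (sl(9))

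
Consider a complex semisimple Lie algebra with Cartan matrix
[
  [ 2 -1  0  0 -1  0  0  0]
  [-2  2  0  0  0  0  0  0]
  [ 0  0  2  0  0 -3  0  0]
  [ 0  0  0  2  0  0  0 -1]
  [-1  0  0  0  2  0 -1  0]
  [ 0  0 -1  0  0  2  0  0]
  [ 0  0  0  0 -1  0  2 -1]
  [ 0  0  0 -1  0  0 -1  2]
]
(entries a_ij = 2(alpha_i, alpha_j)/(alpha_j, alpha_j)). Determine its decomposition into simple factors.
The diagram associated to this matrix has two connected components: the simple roots {alpha_1, alpha_2, alpha_4, alpha_5, alpha_7, alpha_8} form a chain of 6 nodes with a double edge at one end; the terminal node there is the unique long simple root (C_6), and {alpha_3, alpha_6} form two nodes joined by a triple edge (G_2). A semisimple Lie algebra decomposes uniquely as the direct sum of simple ideals, one per connected component of its Dynkin diagram, so g ≅ C_6 ⊕ G_2 (dimension 78 + 14 = 92).

C6 + G2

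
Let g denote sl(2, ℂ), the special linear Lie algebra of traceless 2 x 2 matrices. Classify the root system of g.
This is sl(2), which has dimension 2^2 - 1 = 3 and rank 2 - 1 = 1 (a Cartan subalgebra is the diagonal traceless matrices). In the classification of classical Lie algebras, the special linear algebra sl(n+1) has type A_n; here n = 1, so the Dynkin diagram is a chain of 1 nodes with single edges (A_1). Hence the type is A_1.

A_1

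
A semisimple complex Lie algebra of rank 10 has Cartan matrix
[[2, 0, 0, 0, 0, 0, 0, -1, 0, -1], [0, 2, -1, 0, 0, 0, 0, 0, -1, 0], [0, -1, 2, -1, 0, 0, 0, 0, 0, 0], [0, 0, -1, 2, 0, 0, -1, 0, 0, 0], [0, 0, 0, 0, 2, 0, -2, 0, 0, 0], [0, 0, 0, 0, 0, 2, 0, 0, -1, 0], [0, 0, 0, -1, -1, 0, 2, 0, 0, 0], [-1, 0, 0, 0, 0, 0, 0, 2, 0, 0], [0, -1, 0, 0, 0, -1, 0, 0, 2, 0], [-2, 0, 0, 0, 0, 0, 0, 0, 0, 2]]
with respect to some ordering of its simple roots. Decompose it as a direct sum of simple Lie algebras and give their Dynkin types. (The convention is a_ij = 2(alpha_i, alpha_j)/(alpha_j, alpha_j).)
C_3 (sp(6)) + C_7 (sp(14))

The diagram associated to this matrix has two connected components: the simple roots {alpha_1, alpha_8, alpha_10} form a chain of 3 nodes with a double edge at one end; the terminal node there is the unique long simple root (C_3), and {alpha_2, alpha_3, alpha_4, alpha_5, alpha_6, alpha_7, alpha_9} form a chain of 7 nodes with a double edge at one end; the terminal node there is the unique long simple root (C_7). A semisimple Lie algebra decomposes uniquely as the direct sum of simple ideals, one per connected component of its Dynkin diagram, so g ≅ C_3 ⊕ C_7 (dimension 21 + 105 = 126).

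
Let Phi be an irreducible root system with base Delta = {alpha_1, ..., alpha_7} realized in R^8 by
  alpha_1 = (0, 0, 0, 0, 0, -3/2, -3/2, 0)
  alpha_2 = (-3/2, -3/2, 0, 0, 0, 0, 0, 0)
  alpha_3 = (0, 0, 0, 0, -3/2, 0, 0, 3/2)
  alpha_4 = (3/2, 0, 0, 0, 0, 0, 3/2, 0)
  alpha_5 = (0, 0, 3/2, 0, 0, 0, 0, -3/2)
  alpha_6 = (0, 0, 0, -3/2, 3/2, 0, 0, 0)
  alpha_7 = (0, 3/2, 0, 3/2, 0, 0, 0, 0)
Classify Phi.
A_7

Compute the Cartan integers a_ij = 2(alpha_i, alpha_j)/(alpha_j, alpha_j); the resulting 7x7 Cartan matrix is
[[2, 0, 0, -1, 0, 0, 0], [0, 2, 0, -1, 0, 0, -1], [0, 0, 2, 0, -1, -1, 0], [-1, -1, 0, 2, 0, 0, 0], [0, 0, -1, 0, 2, 0, 0], [0, 0, -1, 0, 0, 2, -1], [0, -1, 0, 0, 0, -1, 2]].
All simple roots have the same length, so the diagram is simply laced. The associated Dynkin diagram is a chain of 7 nodes with single edges (A_7), so the type is A_7 (the algebra sl(8)).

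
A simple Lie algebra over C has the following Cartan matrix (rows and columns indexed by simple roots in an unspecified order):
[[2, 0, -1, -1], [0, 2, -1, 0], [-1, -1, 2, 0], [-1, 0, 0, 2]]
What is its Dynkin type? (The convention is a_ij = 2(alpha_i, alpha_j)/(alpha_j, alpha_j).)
A_4

The matrix has rank 4 with 2's on the diagonal. Reading the off-diagonal entries as Dynkin edges (a single edge where a_ij = a_ji = -1; a double or triple edge where a_ij * a_ji = 2 or 3), the diagram is a chain of 4 nodes with single edges (A_4). One simple-root ordering that puts it in standard form is (alpha_2, alpha_3, alpha_1, alpha_4). So the algebra is type A_4, i.e. sl(5).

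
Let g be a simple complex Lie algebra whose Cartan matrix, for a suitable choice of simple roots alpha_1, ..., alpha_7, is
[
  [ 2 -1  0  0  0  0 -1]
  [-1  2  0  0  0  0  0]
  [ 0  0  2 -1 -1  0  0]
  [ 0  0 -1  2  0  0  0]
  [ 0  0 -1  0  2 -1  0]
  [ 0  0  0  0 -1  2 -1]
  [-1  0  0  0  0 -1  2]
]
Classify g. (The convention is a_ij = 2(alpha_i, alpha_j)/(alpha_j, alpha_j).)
A_7 (sl(8))

The matrix has rank 7 with 2's on the diagonal. Reading the off-diagonal entries as Dynkin edges (a single edge where a_ij = a_ji = -1; a double or triple edge where a_ij * a_ji = 2 or 3), the diagram is a chain of 7 nodes with single edges (A_7). One simple-root ordering that puts it in standard form is (alpha_4, alpha_3, alpha_5, alpha_6, alpha_7, alpha_1, alpha_2). So the algebra is type A_7, i.e. sl(8).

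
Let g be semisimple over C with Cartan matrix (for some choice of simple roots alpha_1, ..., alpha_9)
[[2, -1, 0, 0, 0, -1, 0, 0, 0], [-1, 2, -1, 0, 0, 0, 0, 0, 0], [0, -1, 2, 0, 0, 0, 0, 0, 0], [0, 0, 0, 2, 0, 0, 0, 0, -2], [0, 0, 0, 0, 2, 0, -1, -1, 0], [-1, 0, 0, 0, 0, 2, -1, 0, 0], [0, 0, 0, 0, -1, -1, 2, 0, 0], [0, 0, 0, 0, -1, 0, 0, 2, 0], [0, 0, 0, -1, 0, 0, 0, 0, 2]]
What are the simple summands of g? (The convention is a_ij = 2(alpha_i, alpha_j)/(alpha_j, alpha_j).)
A_7 (sl(8)) + B_2 (so(5))

The diagram associated to this matrix has two connected components: the simple roots {alpha_1, alpha_2, alpha_3, alpha_5, alpha_6, alpha_7, alpha_8} form a chain of 7 nodes with single edges (A_7), and {alpha_4, alpha_9} form a chain of 2 nodes with a double edge at one end; the terminal node there is the unique short simple root (B_2). A semisimple Lie algebra decomposes uniquely as the direct sum of simple ideals, one per connected component of its Dynkin diagram, so g ≅ A_7 ⊕ B_2 (dimension 63 + 10 = 73).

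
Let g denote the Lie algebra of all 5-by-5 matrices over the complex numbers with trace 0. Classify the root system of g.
This is sl(5), which has dimension 5^2 - 1 = 24 and rank 5 - 1 = 4 (a Cartan subalgebra is the diagonal traceless matrices). In the classification of classical Lie algebras, the special linear algebra sl(n+1) has type A_n; here n = 4, so the Dynkin diagram is a chain of 4 nodes with single edges (A_4). Hence the type is A_4.

A4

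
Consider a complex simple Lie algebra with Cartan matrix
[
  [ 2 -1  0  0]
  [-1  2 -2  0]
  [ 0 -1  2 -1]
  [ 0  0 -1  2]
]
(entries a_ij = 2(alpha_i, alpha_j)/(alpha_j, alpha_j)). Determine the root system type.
type F_4

The matrix has rank 4 with 2's on the diagonal. Reading the off-diagonal entries as Dynkin edges (a single edge where a_ij = a_ji = -1; a double or triple edge where a_ij * a_ji = 2 or 3), the diagram is a chain of 4 nodes with a double edge between the middle two (F_4). One simple-root ordering that puts it in standard form is (alpha_1, alpha_2, alpha_3, alpha_4). So the algebra is type F_4.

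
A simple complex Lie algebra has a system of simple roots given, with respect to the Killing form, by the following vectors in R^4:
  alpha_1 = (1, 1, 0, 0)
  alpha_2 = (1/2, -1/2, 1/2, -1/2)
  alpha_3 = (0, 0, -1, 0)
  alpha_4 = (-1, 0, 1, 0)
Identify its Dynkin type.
Compute the Cartan integers a_ij = 2(alpha_i, alpha_j)/(alpha_j, alpha_j); the resulting 4x4 Cartan matrix is
[[2, 0, 0, -1], [0, 2, -1, 0], [0, -1, 2, -1], [-1, 0, -2, 2]].
The roots have two lengths (squared-length ratio 2:1); the short ones are alpha_{2,3}. The associated Dynkin diagram is a chain of 4 nodes with a double edge between the middle two (F_4), so the type is F_4.

F4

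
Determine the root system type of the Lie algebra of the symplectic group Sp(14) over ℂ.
This is sp(14), which has dimension 14(14+1)/2 = 105 and rank 14/2 = 7. In the classification of classical Lie algebras, the symplectic algebra sp(2n) has type C_n; here n = 7, so the Dynkin diagram is a chain of 7 nodes with a double edge at one end; the terminal node there is the unique long simple root (C_7). Hence the type is C_7.

C7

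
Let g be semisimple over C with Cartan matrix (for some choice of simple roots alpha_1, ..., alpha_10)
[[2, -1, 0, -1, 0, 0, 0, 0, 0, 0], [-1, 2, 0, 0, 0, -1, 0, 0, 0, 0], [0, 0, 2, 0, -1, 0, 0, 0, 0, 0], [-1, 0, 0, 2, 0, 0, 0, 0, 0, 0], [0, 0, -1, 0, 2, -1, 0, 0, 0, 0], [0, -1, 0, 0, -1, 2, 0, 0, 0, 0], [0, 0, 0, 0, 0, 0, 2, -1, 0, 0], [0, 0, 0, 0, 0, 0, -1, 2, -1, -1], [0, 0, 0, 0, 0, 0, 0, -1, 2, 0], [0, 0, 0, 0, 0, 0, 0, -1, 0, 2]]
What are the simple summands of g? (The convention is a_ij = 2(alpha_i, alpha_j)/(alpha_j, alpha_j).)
A_6 + D_4

The diagram associated to this matrix has two connected components: the simple roots {alpha_1, alpha_2, alpha_3, alpha_4, alpha_5, alpha_6} form a chain of 6 nodes with single edges (A_6), and {alpha_7, alpha_8, alpha_9, alpha_10} form a chain of 2 nodes with a fork of two nodes at one end (D_4). A semisimple Lie algebra decomposes uniquely as the direct sum of simple ideals, one per connected component of its Dynkin diagram, so g ≅ A_6 ⊕ D_4 (dimension 48 + 28 = 76).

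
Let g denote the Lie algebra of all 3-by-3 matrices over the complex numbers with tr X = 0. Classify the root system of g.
A_2 (sl(3))

This is sl(3), which has dimension 3^2 - 1 = 8 and rank 3 - 1 = 2 (a Cartan subalgebra is the diagonal traceless matrices). In the classification of classical Lie algebras, the special linear algebra sl(n+1) has type A_n; here n = 2, so the Dynkin diagram is a chain of 2 nodes with single edges (A_2). Hence the type is A_2.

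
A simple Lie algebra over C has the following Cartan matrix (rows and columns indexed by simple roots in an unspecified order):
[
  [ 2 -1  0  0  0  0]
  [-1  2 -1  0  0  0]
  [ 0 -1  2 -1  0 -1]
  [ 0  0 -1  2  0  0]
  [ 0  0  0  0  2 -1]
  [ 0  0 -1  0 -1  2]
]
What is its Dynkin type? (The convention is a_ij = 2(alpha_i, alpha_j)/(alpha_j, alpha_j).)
The matrix has rank 6 with 2's on the diagonal. Reading the off-diagonal entries as Dynkin edges (a single edge where a_ij = a_ji = -1; a double or triple edge where a_ij * a_ji = 2 or 3), the diagram is a chain of 5 nodes with one extra node attached to the third node from one end (E_6). One simple-root ordering that puts it in standard form is (alpha_1, alpha_4, alpha_2, alpha_3, alpha_6, alpha_5). So the algebra is type E_6.

E_6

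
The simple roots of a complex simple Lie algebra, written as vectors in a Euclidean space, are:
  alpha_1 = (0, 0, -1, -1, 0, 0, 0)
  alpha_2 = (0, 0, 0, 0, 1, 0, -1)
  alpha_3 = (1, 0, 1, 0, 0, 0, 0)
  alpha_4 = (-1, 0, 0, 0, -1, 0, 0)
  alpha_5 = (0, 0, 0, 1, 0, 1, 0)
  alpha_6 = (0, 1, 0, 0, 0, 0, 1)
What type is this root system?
A_6 (sl(7))

Compute the Cartan integers a_ij = 2(alpha_i, alpha_j)/(alpha_j, alpha_j); the resulting 6x6 Cartan matrix is
[[2, 0, -1, 0, -1, 0], [0, 2, 0, -1, 0, -1], [-1, 0, 2, -1, 0, 0], [0, -1, -1, 2, 0, 0], [-1, 0, 0, 0, 2, 0], [0, -1, 0, 0, 0, 2]].
All simple roots have the same length, so the diagram is simply laced. The associated Dynkin diagram is a chain of 6 nodes with single edges (A_6), so the type is A_6 (the algebra sl(7)).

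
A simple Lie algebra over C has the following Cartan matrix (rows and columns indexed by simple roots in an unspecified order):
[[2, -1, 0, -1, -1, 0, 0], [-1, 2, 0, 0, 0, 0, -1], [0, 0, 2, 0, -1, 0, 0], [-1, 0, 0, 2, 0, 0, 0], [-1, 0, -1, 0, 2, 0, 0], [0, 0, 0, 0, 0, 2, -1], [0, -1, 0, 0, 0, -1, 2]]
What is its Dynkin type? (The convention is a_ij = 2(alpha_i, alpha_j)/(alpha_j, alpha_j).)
The matrix has rank 7 with 2's on the diagonal. Reading the off-diagonal entries as Dynkin edges (a single edge where a_ij = a_ji = -1; a double or triple edge where a_ij * a_ji = 2 or 3), the diagram is a chain of 6 nodes with one extra node attached to the third node from one end (E_7). One simple-root ordering that puts it in standard form is (alpha_3, alpha_4, alpha_5, alpha_1, alpha_2, alpha_7, alpha_6). So the algebra is type E_7.

E_7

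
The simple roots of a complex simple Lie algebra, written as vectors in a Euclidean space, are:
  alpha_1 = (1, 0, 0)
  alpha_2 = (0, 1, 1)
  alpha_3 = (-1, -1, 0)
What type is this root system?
B3

Compute the Cartan integers a_ij = 2(alpha_i, alpha_j)/(alpha_j, alpha_j); the resulting 3x3 Cartan matrix is
[[2, 0, -1], [0, 2, -1], [-2, -1, 2]].
The roots have two lengths (squared-length ratio 2:1); the short ones are alpha_{1}. The associated Dynkin diagram is a chain of 3 nodes with a double edge at one end; the terminal node there is the unique short simple root (B_3), so the type is B_3 (the algebra so(7)).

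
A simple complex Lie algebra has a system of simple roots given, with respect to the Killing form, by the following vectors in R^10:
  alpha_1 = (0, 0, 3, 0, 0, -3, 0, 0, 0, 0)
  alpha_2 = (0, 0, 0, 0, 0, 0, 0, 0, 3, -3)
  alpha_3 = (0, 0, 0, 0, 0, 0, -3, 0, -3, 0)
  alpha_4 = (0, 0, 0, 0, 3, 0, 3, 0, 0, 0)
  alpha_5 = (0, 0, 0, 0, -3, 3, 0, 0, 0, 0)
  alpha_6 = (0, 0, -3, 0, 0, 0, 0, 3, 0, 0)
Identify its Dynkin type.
Compute the Cartan integers a_ij = 2(alpha_i, alpha_j)/(alpha_j, alpha_j); the resulting 6x6 Cartan matrix is
[[2, 0, 0, 0, -1, -1], [0, 2, -1, 0, 0, 0], [0, -1, 2, -1, 0, 0], [0, 0, -1, 2, -1, 0], [-1, 0, 0, -1, 2, 0], [-1, 0, 0, 0, 0, 2]].
All simple roots have the same length, so the diagram is simply laced. The associated Dynkin diagram is a chain of 6 nodes with single edges (A_6), so the type is A_6 (the algebra sl(7)).

A_6 (sl(7))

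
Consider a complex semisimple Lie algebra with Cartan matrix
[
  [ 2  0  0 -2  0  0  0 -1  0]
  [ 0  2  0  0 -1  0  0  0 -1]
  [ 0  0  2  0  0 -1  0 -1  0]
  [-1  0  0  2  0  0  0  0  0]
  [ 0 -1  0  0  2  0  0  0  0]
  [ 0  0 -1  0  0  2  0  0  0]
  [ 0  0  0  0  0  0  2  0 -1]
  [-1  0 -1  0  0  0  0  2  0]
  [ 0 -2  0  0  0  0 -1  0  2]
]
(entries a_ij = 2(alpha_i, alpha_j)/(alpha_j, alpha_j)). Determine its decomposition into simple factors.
type B_5 ⊕ type F_4

The diagram associated to this matrix has two connected components: the simple roots {alpha_1, alpha_3, alpha_4, alpha_6, alpha_8} form a chain of 5 nodes with a double edge at one end; the terminal node there is the unique short simple root (B_5), and {alpha_2, alpha_5, alpha_7, alpha_9} form a chain of 4 nodes with a double edge between the middle two (F_4). A semisimple Lie algebra decomposes uniquely as the direct sum of simple ideals, one per connected component of its Dynkin diagram, so g ≅ B_5 ⊕ F_4 (dimension 55 + 52 = 107).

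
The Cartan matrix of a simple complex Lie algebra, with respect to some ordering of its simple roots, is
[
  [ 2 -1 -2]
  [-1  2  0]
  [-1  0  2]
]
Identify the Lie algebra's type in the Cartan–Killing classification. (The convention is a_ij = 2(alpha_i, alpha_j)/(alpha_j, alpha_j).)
B3

The matrix has rank 3 with 2's on the diagonal. Reading the off-diagonal entries as Dynkin edges (a single edge where a_ij = a_ji = -1; a double or triple edge where a_ij * a_ji = 2 or 3), the diagram is a chain of 3 nodes with a double edge at one end; the terminal node there is the unique short simple root (B_3). One simple-root ordering that puts it in standard form is (alpha_2, alpha_1, alpha_3). So the algebra is type B_3, i.e. so(7).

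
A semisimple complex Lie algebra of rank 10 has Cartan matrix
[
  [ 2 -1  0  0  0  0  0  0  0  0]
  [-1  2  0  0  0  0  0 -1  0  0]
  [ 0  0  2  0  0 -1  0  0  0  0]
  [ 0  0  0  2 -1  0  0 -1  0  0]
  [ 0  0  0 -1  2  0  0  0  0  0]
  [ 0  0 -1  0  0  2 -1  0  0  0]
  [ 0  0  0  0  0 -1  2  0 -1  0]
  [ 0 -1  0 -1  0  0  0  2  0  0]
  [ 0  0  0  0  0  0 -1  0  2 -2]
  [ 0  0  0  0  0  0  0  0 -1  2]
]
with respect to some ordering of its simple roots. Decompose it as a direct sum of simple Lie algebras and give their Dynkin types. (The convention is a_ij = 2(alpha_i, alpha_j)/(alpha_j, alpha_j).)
The diagram associated to this matrix has two connected components: the simple roots {alpha_1, alpha_2, alpha_4, alpha_5, alpha_8} form a chain of 5 nodes with single edges (A_5), and {alpha_3, alpha_6, alpha_7, alpha_9, alpha_10} form a chain of 5 nodes with a double edge at one end; the terminal node there is the unique short simple root (B_5). A semisimple Lie algebra decomposes uniquely as the direct sum of simple ideals, one per connected component of its Dynkin diagram, so g ≅ A_5 ⊕ B_5 (dimension 35 + 55 = 90).

type A_5 ⊕ type B_5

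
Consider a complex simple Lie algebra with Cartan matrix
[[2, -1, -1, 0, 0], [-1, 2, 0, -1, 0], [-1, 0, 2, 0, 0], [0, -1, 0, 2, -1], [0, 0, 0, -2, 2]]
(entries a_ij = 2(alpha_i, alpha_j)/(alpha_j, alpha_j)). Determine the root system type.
The matrix has rank 5 with 2's on the diagonal. Reading the off-diagonal entries as Dynkin edges (a single edge where a_ij = a_ji = -1; a double or triple edge where a_ij * a_ji = 2 or 3), the diagram is a chain of 5 nodes with a double edge at one end; the terminal node there is the unique long simple root (C_5). One simple-root ordering that puts it in standard form is (alpha_3, alpha_1, alpha_2, alpha_4, alpha_5). So the algebra is type C_5, i.e. sp(10).

C_5 (sp(10))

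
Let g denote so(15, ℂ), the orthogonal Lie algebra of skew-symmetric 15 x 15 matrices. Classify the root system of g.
This is so(15) with 15 odd, which has dimension 15(15-1)/2 = 105 and rank (15-1)/2 = 7. In the classification of classical Lie algebras, the orthogonal algebra so(2n+1) in an odd number of variables has type B_n; here n = 7, so the Dynkin diagram is a chain of 7 nodes with a double edge at one end; the terminal node there is the unique short simple root (B_7). Hence the type is B_7.

type B_7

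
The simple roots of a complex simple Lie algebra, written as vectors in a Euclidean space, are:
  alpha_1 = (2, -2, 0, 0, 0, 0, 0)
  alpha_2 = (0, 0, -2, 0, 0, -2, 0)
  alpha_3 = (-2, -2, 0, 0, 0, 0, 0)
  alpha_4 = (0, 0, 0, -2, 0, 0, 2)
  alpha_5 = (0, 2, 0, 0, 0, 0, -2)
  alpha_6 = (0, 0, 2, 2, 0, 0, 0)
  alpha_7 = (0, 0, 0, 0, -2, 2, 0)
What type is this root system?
Compute the Cartan integers a_ij = 2(alpha_i, alpha_j)/(alpha_j, alpha_j); the resulting 7x7 Cartan matrix is
[[2, 0, 0, 0, -1, 0, 0], [0, 2, 0, 0, 0, -1, -1], [0, 0, 2, 0, -1, 0, 0], [0, 0, 0, 2, -1, -1, 0], [-1, 0, -1, -1, 2, 0, 0], [0, -1, 0, -1, 0, 2, 0], [0, -1, 0, 0, 0, 0, 2]].
All simple roots have the same length, so the diagram is simply laced. The associated Dynkin diagram is a chain of 5 nodes with a fork of two nodes at one end (D_7), so the type is D_7 (the algebra so(14)).

type D_7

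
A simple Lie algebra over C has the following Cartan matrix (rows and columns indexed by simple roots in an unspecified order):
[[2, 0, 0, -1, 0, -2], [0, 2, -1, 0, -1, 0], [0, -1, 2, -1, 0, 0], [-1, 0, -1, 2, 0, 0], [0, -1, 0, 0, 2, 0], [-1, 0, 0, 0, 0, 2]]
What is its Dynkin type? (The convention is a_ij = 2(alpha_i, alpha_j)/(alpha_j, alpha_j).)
The matrix has rank 6 with 2's on the diagonal. Reading the off-diagonal entries as Dynkin edges (a single edge where a_ij = a_ji = -1; a double or triple edge where a_ij * a_ji = 2 or 3), the diagram is a chain of 6 nodes with a double edge at one end; the terminal node there is the unique short simple root (B_6). One simple-root ordering that puts it in standard form is (alpha_5, alpha_2, alpha_3, alpha_4, alpha_1, alpha_6). So the algebra is type B_6, i.e. so(13).

B_6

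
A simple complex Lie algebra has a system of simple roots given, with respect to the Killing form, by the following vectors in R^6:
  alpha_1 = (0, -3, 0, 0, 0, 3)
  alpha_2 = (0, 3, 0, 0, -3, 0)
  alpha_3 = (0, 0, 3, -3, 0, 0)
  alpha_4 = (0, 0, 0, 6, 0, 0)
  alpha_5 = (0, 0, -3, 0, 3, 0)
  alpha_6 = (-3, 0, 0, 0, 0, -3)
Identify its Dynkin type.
C6

Compute the Cartan integers a_ij = 2(alpha_i, alpha_j)/(alpha_j, alpha_j); the resulting 6x6 Cartan matrix is
[[2, -1, 0, 0, 0, -1], [-1, 2, 0, 0, -1, 0], [0, 0, 2, -1, -1, 0], [0, 0, -2, 2, 0, 0], [0, -1, -1, 0, 2, 0], [-1, 0, 0, 0, 0, 2]].
The roots have two lengths (squared-length ratio 2:1); the short ones are alpha_{1,2,3,5,6}. The associated Dynkin diagram is a chain of 6 nodes with a double edge at one end; the terminal node there is the unique long simple root (C_6), so the type is C_6 (the algebra sp(12)).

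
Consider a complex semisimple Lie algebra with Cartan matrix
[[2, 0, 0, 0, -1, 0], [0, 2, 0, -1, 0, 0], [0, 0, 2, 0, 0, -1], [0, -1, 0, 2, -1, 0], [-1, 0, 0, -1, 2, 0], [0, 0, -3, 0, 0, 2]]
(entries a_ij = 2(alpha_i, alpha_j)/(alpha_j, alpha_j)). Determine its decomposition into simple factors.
A_4 ⊕ G_2

The diagram associated to this matrix has two connected components: the simple roots {alpha_1, alpha_2, alpha_4, alpha_5} form a chain of 4 nodes with single edges (A_4), and {alpha_3, alpha_6} form two nodes joined by a triple edge (G_2). A semisimple Lie algebra decomposes uniquely as the direct sum of simple ideals, one per connected component of its Dynkin diagram, so g ≅ A_4 ⊕ G_2 (dimension 24 + 14 = 38).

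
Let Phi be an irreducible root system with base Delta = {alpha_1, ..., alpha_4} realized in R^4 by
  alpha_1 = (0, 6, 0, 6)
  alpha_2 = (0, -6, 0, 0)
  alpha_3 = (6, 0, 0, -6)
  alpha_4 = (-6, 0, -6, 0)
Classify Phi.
B_4

Compute the Cartan integers a_ij = 2(alpha_i, alpha_j)/(alpha_j, alpha_j); the resulting 4x4 Cartan matrix is
[[2, -2, -1, 0], [-1, 2, 0, 0], [-1, 0, 2, -1], [0, 0, -1, 2]].
The roots have two lengths (squared-length ratio 2:1); the short ones are alpha_{2}. The associated Dynkin diagram is a chain of 4 nodes with a double edge at one end; the terminal node there is the unique short simple root (B_4), so the type is B_4 (the algebra so(9)).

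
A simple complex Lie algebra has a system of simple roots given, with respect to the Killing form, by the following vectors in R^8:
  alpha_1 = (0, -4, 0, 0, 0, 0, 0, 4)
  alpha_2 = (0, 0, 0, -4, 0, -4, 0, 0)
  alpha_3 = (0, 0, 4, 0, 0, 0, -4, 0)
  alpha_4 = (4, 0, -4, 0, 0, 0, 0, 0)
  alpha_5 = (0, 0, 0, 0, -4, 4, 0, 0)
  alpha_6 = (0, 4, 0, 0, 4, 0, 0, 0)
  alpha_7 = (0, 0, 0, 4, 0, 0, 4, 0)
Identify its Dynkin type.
Compute the Cartan integers a_ij = 2(alpha_i, alpha_j)/(alpha_j, alpha_j); the resulting 7x7 Cartan matrix is
[[2, 0, 0, 0, 0, -1, 0], [0, 2, 0, 0, -1, 0, -1], [0, 0, 2, -1, 0, 0, -1], [0, 0, -1, 2, 0, 0, 0], [0, -1, 0, 0, 2, -1, 0], [-1, 0, 0, 0, -1, 2, 0], [0, -1, -1, 0, 0, 0, 2]].
All simple roots have the same length, so the diagram is simply laced. The associated Dynkin diagram is a chain of 7 nodes with single edges (A_7), so the type is A_7 (the algebra sl(8)).

A_7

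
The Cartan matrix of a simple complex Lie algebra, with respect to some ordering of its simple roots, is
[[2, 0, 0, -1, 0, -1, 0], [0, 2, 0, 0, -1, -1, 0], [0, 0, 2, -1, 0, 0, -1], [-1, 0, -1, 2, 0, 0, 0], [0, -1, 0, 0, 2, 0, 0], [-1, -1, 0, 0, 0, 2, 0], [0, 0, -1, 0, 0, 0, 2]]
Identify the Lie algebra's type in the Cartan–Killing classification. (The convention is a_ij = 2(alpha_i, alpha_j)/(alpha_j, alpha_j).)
The matrix has rank 7 with 2's on the diagonal. Reading the off-diagonal entries as Dynkin edges (a single edge where a_ij = a_ji = -1; a double or triple edge where a_ij * a_ji = 2 or 3), the diagram is a chain of 7 nodes with single edges (A_7). One simple-root ordering that puts it in standard form is (alpha_5, alpha_2, alpha_6, alpha_1, alpha_4, alpha_3, alpha_7). So the algebra is type A_7, i.e. sl(8).

A_7 (sl(8))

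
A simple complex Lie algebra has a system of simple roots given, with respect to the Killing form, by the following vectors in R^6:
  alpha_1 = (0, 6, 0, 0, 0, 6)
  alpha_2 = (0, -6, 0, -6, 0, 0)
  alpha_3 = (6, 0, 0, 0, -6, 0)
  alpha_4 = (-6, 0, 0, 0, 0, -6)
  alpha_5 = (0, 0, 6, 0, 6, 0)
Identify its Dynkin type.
type A_5

Compute the Cartan integers a_ij = 2(alpha_i, alpha_j)/(alpha_j, alpha_j); the resulting 5x5 Cartan matrix is
[[2, -1, 0, -1, 0], [-1, 2, 0, 0, 0], [0, 0, 2, -1, -1], [-1, 0, -1, 2, 0], [0, 0, -1, 0, 2]].
All simple roots have the same length, so the diagram is simply laced. The associated Dynkin diagram is a chain of 5 nodes with single edges (A_5), so the type is A_5 (the algebra sl(6)).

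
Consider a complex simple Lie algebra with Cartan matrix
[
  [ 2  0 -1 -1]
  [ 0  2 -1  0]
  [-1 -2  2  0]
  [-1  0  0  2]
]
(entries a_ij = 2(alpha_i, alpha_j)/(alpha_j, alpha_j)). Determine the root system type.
The matrix has rank 4 with 2's on the diagonal. Reading the off-diagonal entries as Dynkin edges (a single edge where a_ij = a_ji = -1; a double or triple edge where a_ij * a_ji = 2 or 3), the diagram is a chain of 4 nodes with a double edge at one end; the terminal node there is the unique short simple root (B_4). One simple-root ordering that puts it in standard form is (alpha_4, alpha_1, alpha_3, alpha_2). So the algebra is type B_4, i.e. so(9).

B4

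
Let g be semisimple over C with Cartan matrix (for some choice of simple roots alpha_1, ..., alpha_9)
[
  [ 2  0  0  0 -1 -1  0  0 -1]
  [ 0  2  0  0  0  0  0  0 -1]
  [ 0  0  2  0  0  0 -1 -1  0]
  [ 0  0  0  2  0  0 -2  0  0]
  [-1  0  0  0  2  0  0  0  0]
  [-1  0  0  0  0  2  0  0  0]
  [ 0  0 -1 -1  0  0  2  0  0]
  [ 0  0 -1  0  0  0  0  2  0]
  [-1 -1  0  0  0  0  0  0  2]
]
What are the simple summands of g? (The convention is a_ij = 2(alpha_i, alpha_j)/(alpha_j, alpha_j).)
C4 ⊕ D5

The diagram associated to this matrix has two connected components: the simple roots {alpha_3, alpha_4, alpha_7, alpha_8} form a chain of 4 nodes with a double edge at one end; the terminal node there is the unique long simple root (C_4), and {alpha_1, alpha_2, alpha_5, alpha_6, alpha_9} form a chain of 3 nodes with a fork of two nodes at one end (D_5). A semisimple Lie algebra decomposes uniquely as the direct sum of simple ideals, one per connected component of its Dynkin diagram, so g ≅ C_4 ⊕ D_5 (dimension 36 + 45 = 81).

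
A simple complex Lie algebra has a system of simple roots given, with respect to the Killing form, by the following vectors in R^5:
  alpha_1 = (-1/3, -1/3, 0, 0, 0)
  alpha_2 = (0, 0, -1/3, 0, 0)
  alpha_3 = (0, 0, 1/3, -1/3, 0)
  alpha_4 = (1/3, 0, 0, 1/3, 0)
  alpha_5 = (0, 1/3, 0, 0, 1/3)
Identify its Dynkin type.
Compute the Cartan integers a_ij = 2(alpha_i, alpha_j)/(alpha_j, alpha_j); the resulting 5x5 Cartan matrix is
[[2, 0, 0, -1, -1], [0, 2, -1, 0, 0], [0, -2, 2, -1, 0], [-1, 0, -1, 2, 0], [-1, 0, 0, 0, 2]].
The roots have two lengths (squared-length ratio 2:1); the short ones are alpha_{2}. The associated Dynkin diagram is a chain of 5 nodes with a double edge at one end; the terminal node there is the unique short simple root (B_5), so the type is B_5 (the algebra so(11)).

B_5 (so(11))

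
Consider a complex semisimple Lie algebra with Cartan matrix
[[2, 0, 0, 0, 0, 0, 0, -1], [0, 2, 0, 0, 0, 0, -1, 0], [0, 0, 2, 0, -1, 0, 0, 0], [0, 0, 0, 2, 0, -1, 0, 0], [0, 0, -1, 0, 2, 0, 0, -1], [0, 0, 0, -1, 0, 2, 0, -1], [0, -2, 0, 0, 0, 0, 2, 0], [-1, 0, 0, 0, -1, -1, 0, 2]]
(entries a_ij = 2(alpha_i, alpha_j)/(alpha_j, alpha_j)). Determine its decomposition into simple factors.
The diagram associated to this matrix has two connected components: the simple roots {alpha_2, alpha_7} form a chain of 2 nodes with a double edge at one end; the terminal node there is the unique short simple root (B_2), and {alpha_1, alpha_3, alpha_4, alpha_5, alpha_6, alpha_8} form a chain of 5 nodes with one extra node attached to the third node from one end (E_6). A semisimple Lie algebra decomposes uniquely as the direct sum of simple ideals, one per connected component of its Dynkin diagram, so g ≅ B_2 ⊕ E_6 (dimension 10 + 78 = 88).

B_2 + E_6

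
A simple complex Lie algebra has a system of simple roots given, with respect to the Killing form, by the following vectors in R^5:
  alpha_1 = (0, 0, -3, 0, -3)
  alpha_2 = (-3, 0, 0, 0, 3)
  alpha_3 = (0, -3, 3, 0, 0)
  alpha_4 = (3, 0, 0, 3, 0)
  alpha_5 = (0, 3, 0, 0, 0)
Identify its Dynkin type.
Compute the Cartan integers a_ij = 2(alpha_i, alpha_j)/(alpha_j, alpha_j); the resulting 5x5 Cartan matrix is
[[2, -1, -1, 0, 0], [-1, 2, 0, -1, 0], [-1, 0, 2, 0, -2], [0, -1, 0, 2, 0], [0, 0, -1, 0, 2]].
The roots have two lengths (squared-length ratio 2:1); the short ones are alpha_{5}. The associated Dynkin diagram is a chain of 5 nodes with a double edge at one end; the terminal node there is the unique short simple root (B_5), so the type is B_5 (the algebra so(11)).

type B_5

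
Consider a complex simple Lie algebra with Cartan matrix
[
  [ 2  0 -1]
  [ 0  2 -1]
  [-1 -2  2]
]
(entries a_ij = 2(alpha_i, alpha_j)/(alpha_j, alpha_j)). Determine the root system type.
B_3

The matrix has rank 3 with 2's on the diagonal. Reading the off-diagonal entries as Dynkin edges (a single edge where a_ij = a_ji = -1; a double or triple edge where a_ij * a_ji = 2 or 3), the diagram is a chain of 3 nodes with a double edge at one end; the terminal node there is the unique short simple root (B_3). One simple-root ordering that puts it in standard form is (alpha_1, alpha_3, alpha_2). So the algebra is type B_3, i.e. so(7).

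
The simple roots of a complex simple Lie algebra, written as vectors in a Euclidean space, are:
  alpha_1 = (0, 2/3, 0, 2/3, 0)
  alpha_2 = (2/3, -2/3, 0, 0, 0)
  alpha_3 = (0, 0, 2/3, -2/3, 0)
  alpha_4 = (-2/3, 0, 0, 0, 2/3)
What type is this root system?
A4

Compute the Cartan integers a_ij = 2(alpha_i, alpha_j)/(alpha_j, alpha_j); the resulting 4x4 Cartan matrix is
[[2, -1, -1, 0], [-1, 2, 0, -1], [-1, 0, 2, 0], [0, -1, 0, 2]].
All simple roots have the same length, so the diagram is simply laced. The associated Dynkin diagram is a chain of 4 nodes with single edges (A_4), so the type is A_4 (the algebra sl(5)).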